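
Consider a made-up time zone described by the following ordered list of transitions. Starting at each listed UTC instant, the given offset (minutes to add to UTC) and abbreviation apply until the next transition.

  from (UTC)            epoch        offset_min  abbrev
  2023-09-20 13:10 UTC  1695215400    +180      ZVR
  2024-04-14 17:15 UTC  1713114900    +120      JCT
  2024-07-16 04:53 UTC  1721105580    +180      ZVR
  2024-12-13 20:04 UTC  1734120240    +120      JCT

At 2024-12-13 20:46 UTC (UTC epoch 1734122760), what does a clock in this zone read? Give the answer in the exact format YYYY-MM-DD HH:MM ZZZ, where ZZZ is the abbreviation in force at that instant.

Query: 2024-12-13 20:46 UTC
Rule 4/4 (JCT, +02:00): 2024-12-13 20:04 UTC ≤ query < +∞
20·60 + 46 + 120 = 1366 min
1366 = 0·1440 + 1366; 1366 = 22·60 + 46 → 22:46, same day
→ 2024-12-13 22:46 JCT

2024-12-13 22:46 JCT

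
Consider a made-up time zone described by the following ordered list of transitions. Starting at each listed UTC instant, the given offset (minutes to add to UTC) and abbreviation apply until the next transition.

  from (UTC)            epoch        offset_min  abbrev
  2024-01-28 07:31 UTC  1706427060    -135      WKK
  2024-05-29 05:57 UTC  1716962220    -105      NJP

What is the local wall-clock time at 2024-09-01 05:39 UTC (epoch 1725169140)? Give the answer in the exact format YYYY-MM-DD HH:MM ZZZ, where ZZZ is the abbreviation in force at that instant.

2024-09-01 03:54 NJP

Query: 2024-09-01 05:39 UTC
Rule 2/2 (NJP, -01:45): 2024-05-29 05:57 UTC ≤ query < +∞
5·60 + 39 - 105 = 234 min
234 = 0·1440 + 234; 234 = 3·60 + 54 → 03:54, same day
→ 2024-09-01 03:54 NJP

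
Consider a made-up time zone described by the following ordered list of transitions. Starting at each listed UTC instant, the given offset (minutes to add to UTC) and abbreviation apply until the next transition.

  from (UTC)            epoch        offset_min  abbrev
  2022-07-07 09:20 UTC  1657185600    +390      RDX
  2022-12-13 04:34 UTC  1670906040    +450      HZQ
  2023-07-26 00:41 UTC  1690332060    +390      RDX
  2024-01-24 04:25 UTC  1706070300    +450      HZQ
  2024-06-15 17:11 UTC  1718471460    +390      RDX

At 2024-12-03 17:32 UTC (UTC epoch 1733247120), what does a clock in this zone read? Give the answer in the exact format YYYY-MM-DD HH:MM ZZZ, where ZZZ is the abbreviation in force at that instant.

2024-12-04 00:02 RDX

Query: 2024-12-03 17:32 UTC
Rule 5/5 (RDX, +06:30): 2024-06-15 17:11 UTC ≤ query < +∞
17·60 + 32 + 390 = 1442 min
1442 = 1·1440 + 2; 2 = 0·60 + 2 → 00:02, 2024-12-03 + 1 day = 2024-12-04
→ 2024-12-04 00:02 RDX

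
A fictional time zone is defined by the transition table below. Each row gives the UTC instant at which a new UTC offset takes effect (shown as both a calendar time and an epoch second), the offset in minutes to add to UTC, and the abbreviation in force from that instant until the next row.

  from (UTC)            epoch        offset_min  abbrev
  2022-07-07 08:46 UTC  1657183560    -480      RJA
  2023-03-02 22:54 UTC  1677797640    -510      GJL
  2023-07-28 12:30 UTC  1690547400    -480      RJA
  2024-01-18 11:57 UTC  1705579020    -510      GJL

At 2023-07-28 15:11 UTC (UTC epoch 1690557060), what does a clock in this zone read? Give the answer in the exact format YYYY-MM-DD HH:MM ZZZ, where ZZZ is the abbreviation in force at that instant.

Query: 2023-07-28 15:11 UTC
Rule 3/4 (RJA, -08:00): 2023-07-28 12:30 UTC ≤ query < 2024-01-18 11:57 UTC
15·60 + 11 - 480 = 431 min
431 = 0·1440 + 431; 431 = 7·60 + 11 → 07:11, same day
→ 2023-07-28 07:11 RJA

2023-07-28 07:11 RJA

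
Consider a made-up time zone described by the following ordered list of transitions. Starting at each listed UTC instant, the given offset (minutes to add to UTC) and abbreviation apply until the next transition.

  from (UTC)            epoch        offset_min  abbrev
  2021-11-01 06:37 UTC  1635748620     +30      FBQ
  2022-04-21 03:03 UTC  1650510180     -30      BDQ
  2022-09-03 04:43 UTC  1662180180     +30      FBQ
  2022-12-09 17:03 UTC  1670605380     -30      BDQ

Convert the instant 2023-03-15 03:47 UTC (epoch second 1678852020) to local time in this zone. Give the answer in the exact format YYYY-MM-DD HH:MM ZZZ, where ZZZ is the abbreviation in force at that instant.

Query: 2023-03-15 03:47 UTC
Rule 4/4 (BDQ, -00:30): 2022-12-09 17:03 UTC ≤ query < +∞
3·60 + 47 - 30 = 197 min
197 = 0·1440 + 197; 197 = 3·60 + 17 → 03:17, same day
→ 2023-03-15 03:17 BDQ

2023-03-15 03:17 BDQ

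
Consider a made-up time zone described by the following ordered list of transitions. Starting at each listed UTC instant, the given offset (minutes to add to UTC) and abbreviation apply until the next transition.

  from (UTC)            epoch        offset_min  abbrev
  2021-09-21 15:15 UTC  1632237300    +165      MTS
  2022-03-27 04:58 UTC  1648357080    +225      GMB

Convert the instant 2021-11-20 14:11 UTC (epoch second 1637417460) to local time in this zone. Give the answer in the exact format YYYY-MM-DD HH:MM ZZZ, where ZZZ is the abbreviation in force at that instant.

2021-11-20 16:56 MTS

Query: 2021-11-20 14:11 UTC
Rule 1/2 (MTS, +02:45): 2021-09-21 15:15 UTC ≤ query < 2022-03-27 04:58 UTC
14·60 + 11 + 165 = 1016 min
1016 = 0·1440 + 1016; 1016 = 16·60 + 56 → 16:56, same day
→ 2021-11-20 16:56 MTS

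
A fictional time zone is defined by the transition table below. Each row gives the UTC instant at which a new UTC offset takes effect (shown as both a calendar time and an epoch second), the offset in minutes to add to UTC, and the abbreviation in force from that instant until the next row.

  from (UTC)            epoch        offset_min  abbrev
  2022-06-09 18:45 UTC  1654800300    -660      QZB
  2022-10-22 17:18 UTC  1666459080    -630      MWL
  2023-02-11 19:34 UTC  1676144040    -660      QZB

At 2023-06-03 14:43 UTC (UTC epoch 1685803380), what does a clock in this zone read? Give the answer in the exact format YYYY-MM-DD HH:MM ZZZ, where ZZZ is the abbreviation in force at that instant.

Query: 2023-06-03 14:43 UTC
Rule 3/3 (QZB, -11:00): 2023-02-11 19:34 UTC ≤ query < +∞
14·60 + 43 - 660 = 223 min
223 = 0·1440 + 223; 223 = 3·60 + 43 → 03:43, same day
→ 2023-06-03 03:43 QZB

2023-06-03 03:43 QZB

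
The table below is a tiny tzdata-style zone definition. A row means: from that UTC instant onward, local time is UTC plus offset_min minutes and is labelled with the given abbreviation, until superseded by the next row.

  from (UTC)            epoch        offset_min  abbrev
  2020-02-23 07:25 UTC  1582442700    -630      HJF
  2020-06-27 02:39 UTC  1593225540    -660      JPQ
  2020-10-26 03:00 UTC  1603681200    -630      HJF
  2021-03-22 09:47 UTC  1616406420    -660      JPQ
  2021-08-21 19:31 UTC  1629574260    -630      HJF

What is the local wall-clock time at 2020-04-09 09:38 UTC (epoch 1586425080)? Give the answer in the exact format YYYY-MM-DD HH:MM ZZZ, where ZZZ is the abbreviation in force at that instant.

2020-04-08 23:08 HJF

Query: 2020-04-09 09:38 UTC
Rule 1/5 (HJF, -10:30): 2020-02-23 07:25 UTC ≤ query < 2020-06-27 02:39 UTC
9·60 + 38 - 630 = -52 min
-52 = -1·1440 + 1388; 1388 = 23·60 + 8 → 23:08, 2020-04-09 - 1 day = 2020-04-08
→ 2020-04-08 23:08 HJF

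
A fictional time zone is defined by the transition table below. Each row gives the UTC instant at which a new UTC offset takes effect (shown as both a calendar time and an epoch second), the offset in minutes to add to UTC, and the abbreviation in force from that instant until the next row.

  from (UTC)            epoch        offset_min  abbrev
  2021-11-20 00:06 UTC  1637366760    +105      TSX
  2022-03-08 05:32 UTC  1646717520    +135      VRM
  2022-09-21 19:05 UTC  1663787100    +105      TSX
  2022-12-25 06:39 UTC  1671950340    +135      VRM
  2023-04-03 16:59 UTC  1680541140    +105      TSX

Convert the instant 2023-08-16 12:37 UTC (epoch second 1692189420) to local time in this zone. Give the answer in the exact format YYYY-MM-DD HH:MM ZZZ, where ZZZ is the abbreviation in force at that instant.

2023-08-16 14:22 TSX

Query: 2023-08-16 12:37 UTC
Rule 5/5 (TSX, +01:45): 2023-04-03 16:59 UTC ≤ query < +∞
12·60 + 37 + 105 = 862 min
862 = 0·1440 + 862; 862 = 14·60 + 22 → 14:22, same day
→ 2023-08-16 14:22 TSX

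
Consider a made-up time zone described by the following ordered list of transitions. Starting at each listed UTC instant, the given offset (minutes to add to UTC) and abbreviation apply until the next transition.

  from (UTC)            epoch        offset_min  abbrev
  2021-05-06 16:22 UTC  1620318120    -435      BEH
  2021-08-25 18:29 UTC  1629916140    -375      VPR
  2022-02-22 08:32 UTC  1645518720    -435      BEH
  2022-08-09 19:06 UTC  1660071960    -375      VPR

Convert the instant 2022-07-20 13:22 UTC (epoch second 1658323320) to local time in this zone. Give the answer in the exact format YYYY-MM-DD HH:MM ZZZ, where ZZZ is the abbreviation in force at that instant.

Query: 2022-07-20 13:22 UTC
Rule 3/4 (BEH, -07:15): 2022-02-22 08:32 UTC ≤ query < 2022-08-09 19:06 UTC
13·60 + 22 - 435 = 367 min
367 = 0·1440 + 367; 367 = 6·60 + 7 → 06:07, same day
→ 2022-07-20 06:07 BEH

2022-07-20 06:07 BEH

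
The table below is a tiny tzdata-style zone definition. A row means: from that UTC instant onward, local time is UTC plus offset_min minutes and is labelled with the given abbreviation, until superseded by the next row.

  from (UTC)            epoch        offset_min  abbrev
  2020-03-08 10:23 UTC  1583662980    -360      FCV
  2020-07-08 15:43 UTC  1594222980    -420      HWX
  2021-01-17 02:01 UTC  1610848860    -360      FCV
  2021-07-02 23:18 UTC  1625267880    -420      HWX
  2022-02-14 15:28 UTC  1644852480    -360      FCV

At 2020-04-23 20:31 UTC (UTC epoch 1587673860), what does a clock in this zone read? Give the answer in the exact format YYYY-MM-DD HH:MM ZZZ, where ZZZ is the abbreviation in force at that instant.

2020-04-23 14:31 FCV

Query: 2020-04-23 20:31 UTC
Rule 1/5 (FCV, -06:00): 2020-03-08 10:23 UTC ≤ query < 2020-07-08 15:43 UTC
20·60 + 31 - 360 = 871 min
871 = 0·1440 + 871; 871 = 14·60 + 31 → 14:31, same day
→ 2020-04-23 14:31 FCV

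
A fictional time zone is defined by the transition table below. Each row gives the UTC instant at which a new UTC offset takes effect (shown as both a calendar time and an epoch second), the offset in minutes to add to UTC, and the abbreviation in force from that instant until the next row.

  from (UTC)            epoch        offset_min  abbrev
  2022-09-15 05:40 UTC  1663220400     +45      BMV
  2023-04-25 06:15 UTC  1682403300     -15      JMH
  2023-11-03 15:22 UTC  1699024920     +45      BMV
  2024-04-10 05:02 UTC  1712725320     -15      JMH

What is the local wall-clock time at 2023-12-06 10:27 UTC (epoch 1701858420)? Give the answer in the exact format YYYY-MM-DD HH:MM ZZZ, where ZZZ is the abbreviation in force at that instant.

Query: 2023-12-06 10:27 UTC
Rule 3/4 (BMV, +00:45): 2023-11-03 15:22 UTC ≤ query < 2024-04-10 05:02 UTC
10·60 + 27 + 45 = 672 min
672 = 0·1440 + 672; 672 = 11·60 + 12 → 11:12, same day
→ 2023-12-06 11:12 BMV

2023-12-06 11:12 BMV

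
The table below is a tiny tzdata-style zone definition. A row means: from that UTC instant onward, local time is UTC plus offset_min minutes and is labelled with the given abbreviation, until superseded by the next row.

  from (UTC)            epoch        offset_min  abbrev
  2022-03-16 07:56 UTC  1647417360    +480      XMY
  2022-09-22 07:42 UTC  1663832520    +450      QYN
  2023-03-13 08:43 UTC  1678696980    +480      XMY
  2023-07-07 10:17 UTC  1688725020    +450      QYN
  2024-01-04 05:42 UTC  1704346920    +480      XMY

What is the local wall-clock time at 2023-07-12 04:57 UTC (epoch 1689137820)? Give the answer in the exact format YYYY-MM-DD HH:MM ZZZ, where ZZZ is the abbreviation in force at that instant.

2023-07-12 12:27 QYN

Query: 2023-07-12 04:57 UTC
Rule 4/5 (QYN, +07:30): 2023-07-07 10:17 UTC ≤ query < 2024-01-04 05:42 UTC
4·60 + 57 + 450 = 747 min
747 = 0·1440 + 747; 747 = 12·60 + 27 → 12:27, same day
→ 2023-07-12 12:27 QYN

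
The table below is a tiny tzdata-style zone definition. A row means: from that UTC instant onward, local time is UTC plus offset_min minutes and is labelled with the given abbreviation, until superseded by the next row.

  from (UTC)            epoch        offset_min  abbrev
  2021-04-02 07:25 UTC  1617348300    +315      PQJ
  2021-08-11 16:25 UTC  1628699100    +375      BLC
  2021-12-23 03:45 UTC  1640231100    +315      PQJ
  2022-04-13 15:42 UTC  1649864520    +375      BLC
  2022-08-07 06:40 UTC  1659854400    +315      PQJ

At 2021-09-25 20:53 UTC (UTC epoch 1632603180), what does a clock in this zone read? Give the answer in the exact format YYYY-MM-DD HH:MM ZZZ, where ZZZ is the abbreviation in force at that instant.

Query: 2021-09-25 20:53 UTC
Rule 2/5 (BLC, +06:15): 2021-08-11 16:25 UTC ≤ query < 2021-12-23 03:45 UTC
20·60 + 53 + 375 = 1628 min
1628 = 1·1440 + 188; 188 = 3·60 + 8 → 03:08, 2021-09-25 + 1 day = 2021-09-26
→ 2021-09-26 03:08 BLC

2021-09-26 03:08 BLC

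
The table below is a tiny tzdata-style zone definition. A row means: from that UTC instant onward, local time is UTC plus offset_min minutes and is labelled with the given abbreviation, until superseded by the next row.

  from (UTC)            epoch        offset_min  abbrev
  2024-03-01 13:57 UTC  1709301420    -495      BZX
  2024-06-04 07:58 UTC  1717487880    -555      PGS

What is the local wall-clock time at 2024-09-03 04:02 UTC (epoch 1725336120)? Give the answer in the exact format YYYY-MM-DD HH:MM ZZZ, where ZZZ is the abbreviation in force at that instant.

2024-09-02 18:47 PGS

Query: 2024-09-03 04:02 UTC
Rule 2/2 (PGS, -09:15): 2024-06-04 07:58 UTC ≤ query < +∞
4·60 + 2 - 555 = -313 min
-313 = -1·1440 + 1127; 1127 = 18·60 + 47 → 18:47, 2024-09-03 - 1 day = 2024-09-02
→ 2024-09-02 18:47 PGS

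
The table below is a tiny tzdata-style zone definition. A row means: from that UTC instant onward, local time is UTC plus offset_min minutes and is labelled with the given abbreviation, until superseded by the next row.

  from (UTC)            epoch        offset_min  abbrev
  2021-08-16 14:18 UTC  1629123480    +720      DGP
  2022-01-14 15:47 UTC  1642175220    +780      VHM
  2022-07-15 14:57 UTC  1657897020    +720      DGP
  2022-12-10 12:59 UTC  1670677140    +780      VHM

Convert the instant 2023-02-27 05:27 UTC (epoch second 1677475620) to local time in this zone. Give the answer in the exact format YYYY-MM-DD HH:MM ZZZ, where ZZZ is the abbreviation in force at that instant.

2023-02-27 18:27 VHM

Query: 2023-02-27 05:27 UTC
Rule 4/4 (VHM, +13:00): 2022-12-10 12:59 UTC ≤ query < +∞
5·60 + 27 + 780 = 1107 min
1107 = 0·1440 + 1107; 1107 = 18·60 + 27 → 18:27, same day
→ 2023-02-27 18:27 VHM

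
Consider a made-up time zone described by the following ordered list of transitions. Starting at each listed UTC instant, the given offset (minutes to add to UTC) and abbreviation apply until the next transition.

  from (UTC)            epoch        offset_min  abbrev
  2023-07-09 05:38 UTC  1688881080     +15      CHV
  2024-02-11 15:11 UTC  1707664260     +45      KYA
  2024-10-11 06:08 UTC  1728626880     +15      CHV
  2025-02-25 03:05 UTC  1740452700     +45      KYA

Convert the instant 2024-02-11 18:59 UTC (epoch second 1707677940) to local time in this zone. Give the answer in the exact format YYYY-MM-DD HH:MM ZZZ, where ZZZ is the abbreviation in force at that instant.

Query: 2024-02-11 18:59 UTC
Rule 2/4 (KYA, +00:45): 2024-02-11 15:11 UTC ≤ query < 2024-10-11 06:08 UTC
18·60 + 59 + 45 = 1184 min
1184 = 0·1440 + 1184; 1184 = 19·60 + 44 → 19:44, same day
→ 2024-02-11 19:44 KYA

2024-02-11 19:44 KYA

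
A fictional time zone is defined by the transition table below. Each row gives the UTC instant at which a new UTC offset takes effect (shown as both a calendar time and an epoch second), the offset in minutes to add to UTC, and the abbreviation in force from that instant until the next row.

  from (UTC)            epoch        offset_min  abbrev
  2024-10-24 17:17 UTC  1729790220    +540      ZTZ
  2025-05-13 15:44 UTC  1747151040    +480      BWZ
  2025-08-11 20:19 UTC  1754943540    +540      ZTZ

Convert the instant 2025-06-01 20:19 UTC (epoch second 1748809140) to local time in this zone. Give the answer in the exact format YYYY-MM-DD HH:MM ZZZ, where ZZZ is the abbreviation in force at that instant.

Query: 2025-06-01 20:19 UTC
Rule 2/3 (BWZ, +08:00): 2025-05-13 15:44 UTC ≤ query < 2025-08-11 20:19 UTC
20·60 + 19 + 480 = 1699 min
1699 = 1·1440 + 259; 259 = 4·60 + 19 → 04:19, 2025-06-01 + 1 day = 2025-06-02
→ 2025-06-02 04:19 BWZ

2025-06-02 04:19 BWZ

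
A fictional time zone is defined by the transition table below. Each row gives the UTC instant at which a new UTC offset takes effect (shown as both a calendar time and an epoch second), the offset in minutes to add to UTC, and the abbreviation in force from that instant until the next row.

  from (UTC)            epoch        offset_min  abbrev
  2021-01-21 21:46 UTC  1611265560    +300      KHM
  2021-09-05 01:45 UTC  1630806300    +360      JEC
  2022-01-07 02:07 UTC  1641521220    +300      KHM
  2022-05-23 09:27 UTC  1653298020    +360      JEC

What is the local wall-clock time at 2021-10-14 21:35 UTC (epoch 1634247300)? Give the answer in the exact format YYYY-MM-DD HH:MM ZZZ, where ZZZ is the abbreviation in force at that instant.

Query: 2021-10-14 21:35 UTC
Rule 2/4 (JEC, +06:00): 2021-09-05 01:45 UTC ≤ query < 2022-01-07 02:07 UTC
21·60 + 35 + 360 = 1655 min
1655 = 1·1440 + 215; 215 = 3·60 + 35 → 03:35, 2021-10-14 + 1 day = 2021-10-15
→ 2021-10-15 03:35 JEC

2021-10-15 03:35 JEC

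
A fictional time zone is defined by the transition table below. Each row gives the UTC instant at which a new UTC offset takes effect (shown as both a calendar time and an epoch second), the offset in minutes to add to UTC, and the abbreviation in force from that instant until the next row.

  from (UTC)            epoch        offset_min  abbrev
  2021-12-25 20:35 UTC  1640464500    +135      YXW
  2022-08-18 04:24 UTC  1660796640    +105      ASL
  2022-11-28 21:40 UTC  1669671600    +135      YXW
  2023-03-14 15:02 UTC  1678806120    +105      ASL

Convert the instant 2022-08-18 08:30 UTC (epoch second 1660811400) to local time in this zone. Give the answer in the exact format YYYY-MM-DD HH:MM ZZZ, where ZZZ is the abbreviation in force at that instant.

Query: 2022-08-18 08:30 UTC
Rule 2/4 (ASL, +01:45): 2022-08-18 04:24 UTC ≤ query < 2022-11-28 21:40 UTC
8·60 + 30 + 105 = 615 min
615 = 0·1440 + 615; 615 = 10·60 + 15 → 10:15, same day
→ 2022-08-18 10:15 ASL

2022-08-18 10:15 ASL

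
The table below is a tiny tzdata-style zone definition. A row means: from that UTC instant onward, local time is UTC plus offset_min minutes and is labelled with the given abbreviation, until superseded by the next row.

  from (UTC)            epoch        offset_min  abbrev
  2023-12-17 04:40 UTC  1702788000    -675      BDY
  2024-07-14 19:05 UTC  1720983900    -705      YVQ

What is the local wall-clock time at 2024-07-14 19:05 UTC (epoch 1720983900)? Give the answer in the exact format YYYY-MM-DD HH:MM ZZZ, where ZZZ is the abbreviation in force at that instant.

2024-07-14 07:20 YVQ

Query: 2024-07-14 19:05 UTC
Rule 2/2 (YVQ, -11:45): 2024-07-14 19:05 UTC ≤ query < +∞
19·60 + 5 - 705 = 440 min
440 = 0·1440 + 440; 440 = 7·60 + 20 → 07:20, same day
→ 2024-07-14 07:20 YVQ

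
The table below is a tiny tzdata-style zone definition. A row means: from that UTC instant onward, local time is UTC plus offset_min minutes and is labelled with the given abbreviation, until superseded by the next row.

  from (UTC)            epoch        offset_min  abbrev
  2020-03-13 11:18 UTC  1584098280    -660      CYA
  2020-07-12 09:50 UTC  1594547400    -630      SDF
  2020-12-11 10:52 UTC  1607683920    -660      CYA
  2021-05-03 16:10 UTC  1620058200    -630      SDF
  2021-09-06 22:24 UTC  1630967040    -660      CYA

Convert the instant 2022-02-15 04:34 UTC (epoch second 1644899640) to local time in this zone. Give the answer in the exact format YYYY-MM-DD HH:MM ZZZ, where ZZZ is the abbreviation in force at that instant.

2022-02-14 17:34 CYA

Query: 2022-02-15 04:34 UTC
Rule 5/5 (CYA, -11:00): 2021-09-06 22:24 UTC ≤ query < +∞
4·60 + 34 - 660 = -386 min
-386 = -1·1440 + 1054; 1054 = 17·60 + 34 → 17:34, 2022-02-15 - 1 day = 2022-02-14
→ 2022-02-14 17:34 CYA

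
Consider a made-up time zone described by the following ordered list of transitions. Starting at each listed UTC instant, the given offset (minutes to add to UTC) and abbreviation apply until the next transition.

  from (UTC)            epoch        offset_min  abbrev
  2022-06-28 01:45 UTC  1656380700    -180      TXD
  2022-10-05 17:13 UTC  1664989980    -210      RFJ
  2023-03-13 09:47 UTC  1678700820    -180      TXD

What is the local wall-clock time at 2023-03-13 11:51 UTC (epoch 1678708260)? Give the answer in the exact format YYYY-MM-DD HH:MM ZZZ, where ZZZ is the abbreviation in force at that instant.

Query: 2023-03-13 11:51 UTC
Rule 3/3 (TXD, -03:00): 2023-03-13 09:47 UTC ≤ query < +∞
11·60 + 51 - 180 = 531 min
531 = 0·1440 + 531; 531 = 8·60 + 51 → 08:51, same day
→ 2023-03-13 08:51 TXD

2023-03-13 08:51 TXD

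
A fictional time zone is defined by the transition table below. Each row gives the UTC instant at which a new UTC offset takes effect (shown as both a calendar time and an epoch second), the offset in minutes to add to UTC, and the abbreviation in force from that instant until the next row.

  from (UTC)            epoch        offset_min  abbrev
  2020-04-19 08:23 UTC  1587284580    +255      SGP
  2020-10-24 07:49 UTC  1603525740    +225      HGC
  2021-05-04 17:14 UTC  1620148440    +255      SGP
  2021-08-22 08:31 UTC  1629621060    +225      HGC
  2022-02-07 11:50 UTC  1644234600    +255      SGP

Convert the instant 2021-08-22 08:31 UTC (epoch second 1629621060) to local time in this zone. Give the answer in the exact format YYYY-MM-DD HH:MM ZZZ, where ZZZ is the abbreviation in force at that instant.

2021-08-22 12:16 HGC

Query: 2021-08-22 08:31 UTC
Rule 4/5 (HGC, +03:45): 2021-08-22 08:31 UTC ≤ query < 2022-02-07 11:50 UTC
8·60 + 31 + 225 = 736 min
736 = 0·1440 + 736; 736 = 12·60 + 16 → 12:16, same day
→ 2021-08-22 12:16 HGC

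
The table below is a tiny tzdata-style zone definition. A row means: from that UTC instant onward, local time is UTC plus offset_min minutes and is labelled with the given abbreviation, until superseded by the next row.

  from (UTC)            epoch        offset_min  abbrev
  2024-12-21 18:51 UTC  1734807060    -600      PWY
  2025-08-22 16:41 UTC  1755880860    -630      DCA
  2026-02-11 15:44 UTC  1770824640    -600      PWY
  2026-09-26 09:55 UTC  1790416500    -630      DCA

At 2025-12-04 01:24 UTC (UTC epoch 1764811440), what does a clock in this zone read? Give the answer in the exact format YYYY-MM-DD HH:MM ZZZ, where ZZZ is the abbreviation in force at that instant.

2025-12-03 14:54 DCA

Query: 2025-12-04 01:24 UTC
Rule 2/4 (DCA, -10:30): 2025-08-22 16:41 UTC ≤ query < 2026-02-11 15:44 UTC
1·60 + 24 - 630 = -546 min
-546 = -1·1440 + 894; 894 = 14·60 + 54 → 14:54, 2025-12-04 - 1 day = 2025-12-03
→ 2025-12-03 14:54 DCA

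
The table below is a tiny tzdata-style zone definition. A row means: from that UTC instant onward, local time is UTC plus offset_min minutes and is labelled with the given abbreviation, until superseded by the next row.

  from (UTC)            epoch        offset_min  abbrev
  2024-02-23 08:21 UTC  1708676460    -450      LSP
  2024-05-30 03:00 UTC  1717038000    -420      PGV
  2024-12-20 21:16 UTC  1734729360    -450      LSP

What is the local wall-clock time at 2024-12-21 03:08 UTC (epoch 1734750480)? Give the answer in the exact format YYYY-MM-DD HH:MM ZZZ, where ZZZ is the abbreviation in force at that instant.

Query: 2024-12-21 03:08 UTC
Rule 3/3 (LSP, -07:30): 2024-12-20 21:16 UTC ≤ query < +∞
3·60 + 8 - 450 = -262 min
-262 = -1·1440 + 1178; 1178 = 19·60 + 38 → 19:38, 2024-12-21 - 1 day = 2024-12-20
→ 2024-12-20 19:38 LSP

2024-12-20 19:38 LSP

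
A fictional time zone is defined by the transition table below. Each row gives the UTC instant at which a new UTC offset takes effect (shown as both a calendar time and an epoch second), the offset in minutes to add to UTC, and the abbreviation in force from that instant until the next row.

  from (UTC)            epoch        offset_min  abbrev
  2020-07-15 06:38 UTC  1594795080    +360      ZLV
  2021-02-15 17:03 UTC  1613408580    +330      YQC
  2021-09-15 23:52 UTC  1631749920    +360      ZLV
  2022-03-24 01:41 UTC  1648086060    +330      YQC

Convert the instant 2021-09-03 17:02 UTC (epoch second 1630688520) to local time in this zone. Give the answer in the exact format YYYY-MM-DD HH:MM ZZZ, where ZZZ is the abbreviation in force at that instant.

2021-09-03 22:32 YQC

Query: 2021-09-03 17:02 UTC
Rule 2/4 (YQC, +05:30): 2021-02-15 17:03 UTC ≤ query < 2021-09-15 23:52 UTC
17·60 + 2 + 330 = 1352 min
1352 = 0·1440 + 1352; 1352 = 22·60 + 32 → 22:32, same day
→ 2021-09-03 22:32 YQC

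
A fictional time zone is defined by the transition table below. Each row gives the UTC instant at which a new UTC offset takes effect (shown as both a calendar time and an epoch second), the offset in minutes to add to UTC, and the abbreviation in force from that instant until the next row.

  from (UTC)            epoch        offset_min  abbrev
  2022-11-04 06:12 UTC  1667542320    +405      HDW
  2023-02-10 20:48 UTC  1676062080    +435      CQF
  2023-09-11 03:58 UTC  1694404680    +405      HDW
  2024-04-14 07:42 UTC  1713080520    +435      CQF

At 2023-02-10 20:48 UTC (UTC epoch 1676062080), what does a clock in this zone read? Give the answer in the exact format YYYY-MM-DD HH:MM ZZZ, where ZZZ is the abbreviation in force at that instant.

Query: 2023-02-10 20:48 UTC
Rule 2/4 (CQF, +07:15): 2023-02-10 20:48 UTC ≤ query < 2023-09-11 03:58 UTC
20·60 + 48 + 435 = 1683 min
1683 = 1·1440 + 243; 243 = 4·60 + 3 → 04:03, 2023-02-10 + 1 day = 2023-02-11
→ 2023-02-11 04:03 CQF

2023-02-11 04:03 CQF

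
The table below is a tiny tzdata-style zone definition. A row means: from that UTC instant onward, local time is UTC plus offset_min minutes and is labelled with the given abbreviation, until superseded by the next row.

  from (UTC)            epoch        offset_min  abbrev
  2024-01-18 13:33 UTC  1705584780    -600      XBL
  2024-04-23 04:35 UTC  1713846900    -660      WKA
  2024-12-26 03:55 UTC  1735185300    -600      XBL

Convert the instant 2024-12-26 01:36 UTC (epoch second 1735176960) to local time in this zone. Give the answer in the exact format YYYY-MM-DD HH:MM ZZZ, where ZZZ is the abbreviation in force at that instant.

Query: 2024-12-26 01:36 UTC
Rule 2/3 (WKA, -11:00): 2024-04-23 04:35 UTC ≤ query < 2024-12-26 03:55 UTC
1·60 + 36 - 660 = -564 min
-564 = -1·1440 + 876; 876 = 14·60 + 36 → 14:36, 2024-12-26 - 1 day = 2024-12-25
→ 2024-12-25 14:36 WKA

2024-12-25 14:36 WKA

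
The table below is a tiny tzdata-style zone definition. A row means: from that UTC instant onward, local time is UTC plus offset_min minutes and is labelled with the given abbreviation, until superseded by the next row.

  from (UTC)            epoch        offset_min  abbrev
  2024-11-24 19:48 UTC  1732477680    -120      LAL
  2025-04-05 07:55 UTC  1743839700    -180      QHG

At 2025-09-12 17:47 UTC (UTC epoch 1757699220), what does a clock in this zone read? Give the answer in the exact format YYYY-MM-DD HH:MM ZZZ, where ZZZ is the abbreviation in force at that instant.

Query: 2025-09-12 17:47 UTC
Rule 2/2 (QHG, -03:00): 2025-04-05 07:55 UTC ≤ query < +∞
17·60 + 47 - 180 = 887 min
887 = 0·1440 + 887; 887 = 14·60 + 47 → 14:47, same day
→ 2025-09-12 14:47 QHG

2025-09-12 14:47 QHG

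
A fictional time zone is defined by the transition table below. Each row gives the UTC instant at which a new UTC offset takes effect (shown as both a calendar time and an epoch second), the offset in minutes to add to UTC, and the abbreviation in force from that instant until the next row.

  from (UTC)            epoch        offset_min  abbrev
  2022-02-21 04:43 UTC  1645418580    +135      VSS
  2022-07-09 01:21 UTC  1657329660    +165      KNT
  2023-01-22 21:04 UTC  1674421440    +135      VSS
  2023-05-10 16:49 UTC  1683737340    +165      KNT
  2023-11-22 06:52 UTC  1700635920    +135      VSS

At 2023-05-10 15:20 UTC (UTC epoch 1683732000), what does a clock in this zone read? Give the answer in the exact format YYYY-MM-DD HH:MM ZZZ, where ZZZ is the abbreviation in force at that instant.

Query: 2023-05-10 15:20 UTC
Rule 3/5 (VSS, +02:15): 2023-01-22 21:04 UTC ≤ query < 2023-05-10 16:49 UTC
15·60 + 20 + 135 = 1055 min
1055 = 0·1440 + 1055; 1055 = 17·60 + 35 → 17:35, same day
→ 2023-05-10 17:35 VSS

2023-05-10 17:35 VSS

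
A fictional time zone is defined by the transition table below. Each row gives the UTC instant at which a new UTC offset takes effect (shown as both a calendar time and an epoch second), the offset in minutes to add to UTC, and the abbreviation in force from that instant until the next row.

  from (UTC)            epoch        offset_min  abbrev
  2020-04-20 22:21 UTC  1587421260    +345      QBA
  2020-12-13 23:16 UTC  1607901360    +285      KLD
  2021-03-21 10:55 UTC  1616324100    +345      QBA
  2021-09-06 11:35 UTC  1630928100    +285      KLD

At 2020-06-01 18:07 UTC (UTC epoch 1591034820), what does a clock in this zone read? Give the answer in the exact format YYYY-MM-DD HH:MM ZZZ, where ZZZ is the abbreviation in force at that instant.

Query: 2020-06-01 18:07 UTC
Rule 1/4 (QBA, +05:45): 2020-04-20 22:21 UTC ≤ query < 2020-12-13 23:16 UTC
18·60 + 7 + 345 = 1432 min
1432 = 0·1440 + 1432; 1432 = 23·60 + 52 → 23:52, same day
→ 2020-06-01 23:52 QBA

2020-06-01 23:52 QBA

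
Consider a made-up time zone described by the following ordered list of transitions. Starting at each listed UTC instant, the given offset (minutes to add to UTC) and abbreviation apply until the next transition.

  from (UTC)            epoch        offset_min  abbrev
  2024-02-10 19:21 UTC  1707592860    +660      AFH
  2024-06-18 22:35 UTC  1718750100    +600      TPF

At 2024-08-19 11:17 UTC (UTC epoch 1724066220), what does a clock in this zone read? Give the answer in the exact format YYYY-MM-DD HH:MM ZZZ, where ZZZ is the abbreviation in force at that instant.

2024-08-19 21:17 TPF

Query: 2024-08-19 11:17 UTC
Rule 2/2 (TPF, +10:00): 2024-06-18 22:35 UTC ≤ query < +∞
11·60 + 17 + 600 = 1277 min
1277 = 0·1440 + 1277; 1277 = 21·60 + 17 → 21:17, same day
→ 2024-08-19 21:17 TPF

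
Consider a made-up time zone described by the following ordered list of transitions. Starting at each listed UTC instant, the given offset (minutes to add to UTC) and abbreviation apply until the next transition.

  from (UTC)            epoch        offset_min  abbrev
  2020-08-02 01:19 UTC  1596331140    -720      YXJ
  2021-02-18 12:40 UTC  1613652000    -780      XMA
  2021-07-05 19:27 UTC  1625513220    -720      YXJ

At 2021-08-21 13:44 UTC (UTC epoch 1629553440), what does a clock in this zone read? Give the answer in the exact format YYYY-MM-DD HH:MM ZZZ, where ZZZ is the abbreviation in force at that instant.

Query: 2021-08-21 13:44 UTC
Rule 3/3 (YXJ, -12:00): 2021-07-05 19:27 UTC ≤ query < +∞
13·60 + 44 - 720 = 104 min
104 = 0·1440 + 104; 104 = 1·60 + 44 → 01:44, same day
→ 2021-08-21 01:44 YXJ

2021-08-21 01:44 YXJ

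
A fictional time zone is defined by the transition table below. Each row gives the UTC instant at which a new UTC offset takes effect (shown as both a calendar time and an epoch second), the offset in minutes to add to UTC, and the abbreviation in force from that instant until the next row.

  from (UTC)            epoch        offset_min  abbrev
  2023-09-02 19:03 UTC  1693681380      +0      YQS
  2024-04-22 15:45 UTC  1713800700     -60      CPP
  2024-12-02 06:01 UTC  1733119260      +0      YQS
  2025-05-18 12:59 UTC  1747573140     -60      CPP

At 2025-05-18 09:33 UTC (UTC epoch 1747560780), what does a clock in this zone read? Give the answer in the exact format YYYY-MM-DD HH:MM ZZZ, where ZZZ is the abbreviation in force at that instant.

2025-05-18 09:33 YQS

Query: 2025-05-18 09:33 UTC
Rule 3/4 (YQS, +00:00): 2024-12-02 06:01 UTC ≤ query < 2025-05-18 12:59 UTC
9·60 + 33 + 0 = 573 min
573 = 0·1440 + 573; 573 = 9·60 + 33 → 09:33, same day
→ 2025-05-18 09:33 YQS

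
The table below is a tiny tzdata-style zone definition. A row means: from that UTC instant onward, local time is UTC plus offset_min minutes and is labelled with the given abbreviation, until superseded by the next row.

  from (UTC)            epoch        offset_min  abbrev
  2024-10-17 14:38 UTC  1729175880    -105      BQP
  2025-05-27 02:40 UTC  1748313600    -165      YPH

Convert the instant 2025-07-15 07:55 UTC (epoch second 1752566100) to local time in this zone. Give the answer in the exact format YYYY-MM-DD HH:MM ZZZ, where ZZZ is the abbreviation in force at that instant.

2025-07-15 05:10 YPH

Query: 2025-07-15 07:55 UTC
Rule 2/2 (YPH, -02:45): 2025-05-27 02:40 UTC ≤ query < +∞
7·60 + 55 - 165 = 310 min
310 = 0·1440 + 310; 310 = 5·60 + 10 → 05:10, same day
→ 2025-07-15 05:10 YPH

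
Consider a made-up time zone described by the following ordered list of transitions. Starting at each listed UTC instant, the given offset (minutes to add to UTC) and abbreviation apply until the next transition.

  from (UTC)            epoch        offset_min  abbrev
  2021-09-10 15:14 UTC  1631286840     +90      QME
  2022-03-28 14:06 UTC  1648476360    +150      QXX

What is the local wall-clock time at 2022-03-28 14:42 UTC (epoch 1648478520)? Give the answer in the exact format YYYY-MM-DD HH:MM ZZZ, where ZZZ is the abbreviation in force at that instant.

Query: 2022-03-28 14:42 UTC
Rule 2/2 (QXX, +02:30): 2022-03-28 14:06 UTC ≤ query < +∞
14·60 + 42 + 150 = 1032 min
1032 = 0·1440 + 1032; 1032 = 17·60 + 12 → 17:12, same day
→ 2022-03-28 17:12 QXX

2022-03-28 17:12 QXX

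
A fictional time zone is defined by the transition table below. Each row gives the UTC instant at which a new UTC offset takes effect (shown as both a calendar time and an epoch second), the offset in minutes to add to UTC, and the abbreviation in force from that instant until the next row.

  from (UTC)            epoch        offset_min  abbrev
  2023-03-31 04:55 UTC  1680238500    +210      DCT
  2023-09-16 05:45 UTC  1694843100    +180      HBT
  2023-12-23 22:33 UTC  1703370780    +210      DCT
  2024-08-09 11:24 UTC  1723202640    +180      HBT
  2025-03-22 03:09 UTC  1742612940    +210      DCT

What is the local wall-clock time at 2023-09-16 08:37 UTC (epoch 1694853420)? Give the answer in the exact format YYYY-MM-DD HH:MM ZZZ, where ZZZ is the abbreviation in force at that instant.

Query: 2023-09-16 08:37 UTC
Rule 2/5 (HBT, +03:00): 2023-09-16 05:45 UTC ≤ query < 2023-12-23 22:33 UTC
8·60 + 37 + 180 = 697 min
697 = 0·1440 + 697; 697 = 11·60 + 37 → 11:37, same day
→ 2023-09-16 11:37 HBT

2023-09-16 11:37 HBT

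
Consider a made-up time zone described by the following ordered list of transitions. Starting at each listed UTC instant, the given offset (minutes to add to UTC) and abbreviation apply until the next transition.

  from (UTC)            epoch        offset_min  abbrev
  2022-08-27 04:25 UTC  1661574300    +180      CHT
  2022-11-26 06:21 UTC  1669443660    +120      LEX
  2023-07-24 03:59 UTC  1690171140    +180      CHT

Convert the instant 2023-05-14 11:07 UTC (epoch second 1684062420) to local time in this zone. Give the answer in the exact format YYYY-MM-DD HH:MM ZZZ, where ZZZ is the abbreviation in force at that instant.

2023-05-14 13:07 LEX

Query: 2023-05-14 11:07 UTC
Rule 2/3 (LEX, +02:00): 2022-11-26 06:21 UTC ≤ query < 2023-07-24 03:59 UTC
11·60 + 7 + 120 = 787 min
787 = 0·1440 + 787; 787 = 13·60 + 7 → 13:07, same day
→ 2023-05-14 13:07 LEX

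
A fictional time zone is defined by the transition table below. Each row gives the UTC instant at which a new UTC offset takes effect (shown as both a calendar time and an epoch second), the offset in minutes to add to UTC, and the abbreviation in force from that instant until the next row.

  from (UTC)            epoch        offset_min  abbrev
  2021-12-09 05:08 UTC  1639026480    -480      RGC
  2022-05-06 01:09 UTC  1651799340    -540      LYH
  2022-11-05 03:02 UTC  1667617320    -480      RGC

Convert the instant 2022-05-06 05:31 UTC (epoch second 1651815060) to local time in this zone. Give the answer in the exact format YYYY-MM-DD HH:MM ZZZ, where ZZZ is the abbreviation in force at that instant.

Query: 2022-05-06 05:31 UTC
Rule 2/3 (LYH, -09:00): 2022-05-06 01:09 UTC ≤ query < 2022-11-05 03:02 UTC
5·60 + 31 - 540 = -209 min
-209 = -1·1440 + 1231; 1231 = 20·60 + 31 → 20:31, 2022-05-06 - 1 day = 2022-05-05
→ 2022-05-05 20:31 LYH

2022-05-05 20:31 LYH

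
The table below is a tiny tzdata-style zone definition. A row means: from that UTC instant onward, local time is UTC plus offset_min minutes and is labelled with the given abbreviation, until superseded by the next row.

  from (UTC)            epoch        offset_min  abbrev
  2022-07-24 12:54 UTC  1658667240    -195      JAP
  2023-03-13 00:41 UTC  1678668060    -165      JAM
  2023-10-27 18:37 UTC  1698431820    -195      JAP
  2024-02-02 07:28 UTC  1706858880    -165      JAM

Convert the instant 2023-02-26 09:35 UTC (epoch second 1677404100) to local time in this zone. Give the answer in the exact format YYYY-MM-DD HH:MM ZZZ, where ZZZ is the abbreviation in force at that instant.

Query: 2023-02-26 09:35 UTC
Rule 1/4 (JAP, -03:15): 2022-07-24 12:54 UTC ≤ query < 2023-03-13 00:41 UTC
9·60 + 35 - 195 = 380 min
380 = 0·1440 + 380; 380 = 6·60 + 20 → 06:20, same day
→ 2023-02-26 06:20 JAP

2023-02-26 06:20 JAP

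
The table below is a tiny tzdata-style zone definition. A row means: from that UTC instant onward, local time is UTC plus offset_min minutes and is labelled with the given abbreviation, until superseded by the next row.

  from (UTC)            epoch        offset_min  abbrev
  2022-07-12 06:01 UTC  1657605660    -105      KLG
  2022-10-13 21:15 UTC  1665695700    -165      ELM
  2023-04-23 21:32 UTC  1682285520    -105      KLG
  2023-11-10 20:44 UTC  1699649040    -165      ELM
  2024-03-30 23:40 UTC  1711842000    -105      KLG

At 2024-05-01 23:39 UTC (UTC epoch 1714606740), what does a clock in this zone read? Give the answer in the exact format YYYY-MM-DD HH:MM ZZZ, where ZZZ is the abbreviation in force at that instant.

Query: 2024-05-01 23:39 UTC
Rule 5/5 (KLG, -01:45): 2024-03-30 23:40 UTC ≤ query < +∞
23·60 + 39 - 105 = 1314 min
1314 = 0·1440 + 1314; 1314 = 21·60 + 54 → 21:54, same day
→ 2024-05-01 21:54 KLG

2024-05-01 21:54 KLG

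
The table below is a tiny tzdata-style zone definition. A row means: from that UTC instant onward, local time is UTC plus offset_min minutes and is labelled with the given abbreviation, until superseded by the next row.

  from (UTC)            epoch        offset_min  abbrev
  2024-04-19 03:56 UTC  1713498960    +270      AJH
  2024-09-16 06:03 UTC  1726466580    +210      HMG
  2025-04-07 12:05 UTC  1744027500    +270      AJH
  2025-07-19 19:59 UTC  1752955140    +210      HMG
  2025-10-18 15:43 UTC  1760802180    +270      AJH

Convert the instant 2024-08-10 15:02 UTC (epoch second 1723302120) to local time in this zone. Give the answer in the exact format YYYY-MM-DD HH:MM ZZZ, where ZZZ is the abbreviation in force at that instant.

2024-08-10 19:32 AJH

Query: 2024-08-10 15:02 UTC
Rule 1/5 (AJH, +04:30): 2024-04-19 03:56 UTC ≤ query < 2024-09-16 06:03 UTC
15·60 + 2 + 270 = 1172 min
1172 = 0·1440 + 1172; 1172 = 19·60 + 32 → 19:32, same day
→ 2024-08-10 19:32 AJH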